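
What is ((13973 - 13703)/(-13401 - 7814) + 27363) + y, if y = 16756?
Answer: 187196863/4243 ≈ 44119.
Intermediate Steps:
((13973 - 13703)/(-13401 - 7814) + 27363) + y = ((13973 - 13703)/(-13401 - 7814) + 27363) + 16756 = (270/(-21215) + 27363) + 16756 = (270*(-1/21215) + 27363) + 16756 = (-54/4243 + 27363) + 16756 = 116101155/4243 + 16756 = 187196863/4243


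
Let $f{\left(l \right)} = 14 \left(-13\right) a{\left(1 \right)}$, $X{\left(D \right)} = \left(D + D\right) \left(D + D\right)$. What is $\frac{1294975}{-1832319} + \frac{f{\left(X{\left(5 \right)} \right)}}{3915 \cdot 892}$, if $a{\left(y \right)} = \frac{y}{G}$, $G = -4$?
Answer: $- \frac{1004933872219}{1421952836760} \approx -0.70673$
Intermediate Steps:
$a{\left(y \right)} = - \frac{y}{4}$ ($a{\left(y \right)} = \frac{y}{-4} = y \left(- \frac{1}{4}\right) = - \frac{y}{4}$)
$X{\left(D \right)} = 4 D^{2}$ ($X{\left(D \right)} = 2 D 2 D = 4 D^{2}$)
$f{\left(l \right)} = \frac{91}{2}$ ($f{\left(l \right)} = 14 \left(-13\right) \left(\left(- \frac{1}{4}\right) 1\right) = \left(-182\right) \left(- \frac{1}{4}\right) = \frac{91}{2}$)
$\frac{1294975}{-1832319} + \frac{f{\left(X{\left(5 \right)} \right)}}{3915 \cdot 892} = \frac{1294975}{-1832319} + \frac{91}{2 \cdot 3915 \cdot 892} = 1294975 \left(- \frac{1}{1832319}\right) + \frac{91}{2 \cdot 3492180} = - \frac{1294975}{1832319} + \frac{91}{2} \cdot \frac{1}{3492180} = - \frac{1294975}{1832319} + \frac{91}{6984360} = - \frac{1004933872219}{1421952836760}$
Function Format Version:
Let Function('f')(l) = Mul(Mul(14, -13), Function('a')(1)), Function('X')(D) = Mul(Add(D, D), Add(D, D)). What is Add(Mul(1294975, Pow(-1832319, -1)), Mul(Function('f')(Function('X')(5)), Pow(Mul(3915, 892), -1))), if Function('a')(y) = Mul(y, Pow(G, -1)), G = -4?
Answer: Rational(-1004933872219, 1421952836760) ≈ -0.70673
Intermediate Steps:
Function('a')(y) = Mul(Rational(-1, 4), y) (Function('a')(y) = Mul(y, Pow(-4, -1)) = Mul(y, Rational(-1, 4)) = Mul(Rational(-1, 4), y))
Function('X')(D) = Mul(4, Pow(D, 2)) (Function('X')(D) = Mul(Mul(2, D), Mul(2, D)) = Mul(4, Pow(D, 2)))
Function('f')(l) = Rational(91, 2) (Function('f')(l) = Mul(Mul(14, -13), Mul(Rational(-1, 4), 1)) = Mul(-182, Rational(-1, 4)) = Rational(91, 2))
Add(Mul(1294975, Pow(-1832319, -1)), Mul(Function('f')(Function('X')(5)), Pow(Mul(3915, 892), -1))) = Add(Mul(1294975, Pow(-1832319, -1)), Mul(Rational(91, 2), Pow(Mul(3915, 892), -1))) = Add(Mul(1294975, Rational(-1, 1832319)), Mul(Rational(91, 2), Pow(3492180, -1))) = Add(Rational(-1294975, 1832319), Mul(Rational(91, 2), Rational(1, 3492180))) = Add(Rational(-1294975, 1832319), Rational(91, 6984360)) = Rational(-1004933872219, 1421952836760)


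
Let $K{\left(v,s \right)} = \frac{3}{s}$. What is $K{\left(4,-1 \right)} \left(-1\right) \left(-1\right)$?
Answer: $-3$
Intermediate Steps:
$K{\left(4,-1 \right)} \left(-1\right) \left(-1\right) = \frac{3}{-1} \left(-1\right) \left(-1\right) = 3 \left(-1\right) \left(-1\right) \left(-1\right) = \left(-3\right) \left(-1\right) \left(-1\right) = 3 \left(-1\right) = -3$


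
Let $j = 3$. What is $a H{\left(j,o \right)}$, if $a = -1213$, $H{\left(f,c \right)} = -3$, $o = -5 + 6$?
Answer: $3639$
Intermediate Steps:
$o = 1$
$a H{\left(j,o \right)} = \left(-1213\right) \left(-3\right) = 3639$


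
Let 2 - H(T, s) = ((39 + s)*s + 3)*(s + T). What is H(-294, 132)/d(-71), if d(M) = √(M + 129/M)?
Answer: -1828576*I*√367070/2585 ≈ -4.2858e+5*I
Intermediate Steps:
H(T, s) = 2 - (3 + s*(39 + s))*(T + s) (H(T, s) = 2 - ((39 + s)*s + 3)*(s + T) = 2 - (s*(39 + s) + 3)*(T + s) = 2 - (3 + s*(39 + s))*(T + s))
H(-294, 132)/d(-71) = (2 - 1*132³ - 39*132² - 3*(-294) - 3*132 - 1*(-294)*132² - 39*(-294)*132)/(√(-71 + 129/(-71))) = (2 - 1*2299968 - 39*17424 + 882 - 396 - 1*(-294)*17424 + 1513512)/(√(-71 + 129*(-1/71))) = (2 - 2299968 - 679536 + 882 - 396 + 5122656 + 1513512)/(√(-71 - 129/71)) = 3657152/(√(-5170/71)) = 3657152/((I*√367070/71)) = 3657152*(-I*√367070/5170) = -1828576*I*√367070/2585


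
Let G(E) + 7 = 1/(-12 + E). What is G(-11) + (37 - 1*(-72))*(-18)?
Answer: -45288/23 ≈ -1969.0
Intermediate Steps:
G(E) = -7 + 1/(-12 + E)
G(-11) + (37 - 1*(-72))*(-18) = (85 - 7*(-11))/(-12 - 11) + (37 - 1*(-72))*(-18) = (85 + 77)/(-23) + (37 + 72)*(-18) = -1/23*162 + 109*(-18) = -162/23 - 1962 = -45288/23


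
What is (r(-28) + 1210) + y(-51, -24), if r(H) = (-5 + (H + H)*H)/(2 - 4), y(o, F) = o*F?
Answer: 3305/2 ≈ 1652.5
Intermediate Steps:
y(o, F) = F*o
r(H) = 5/2 - H² (r(H) = (-5 + (2*H)*H)/(-2) = (-5 + 2*H²)*(-½) = 5/2 - H²)
(r(-28) + 1210) + y(-51, -24) = ((5/2 - 1*(-28)²) + 1210) - 24*(-51) = ((5/2 - 1*784) + 1210) + 1224 = ((5/2 - 784) + 1210) + 1224 = (-1563/2 + 1210) + 1224 = 857/2 + 1224 = 3305/2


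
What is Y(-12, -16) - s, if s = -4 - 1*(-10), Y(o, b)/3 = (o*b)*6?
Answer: 3450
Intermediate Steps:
Y(o, b) = 18*b*o (Y(o, b) = 3*((o*b)*6) = 3*((b*o)*6) = 3*(6*b*o) = 18*b*o)
s = 6 (s = -4 + 10 = 6)
Y(-12, -16) - s = 18*(-16)*(-12) - 1*6 = 3456 - 6 = 3450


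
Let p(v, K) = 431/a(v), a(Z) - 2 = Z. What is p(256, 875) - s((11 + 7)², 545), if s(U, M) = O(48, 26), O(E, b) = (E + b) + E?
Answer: -31045/258 ≈ -120.33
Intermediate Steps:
a(Z) = 2 + Z
O(E, b) = b + 2*E
s(U, M) = 122 (s(U, M) = 26 + 2*48 = 26 + 96 = 122)
p(v, K) = 431/(2 + v)
p(256, 875) - s((11 + 7)², 545) = 431/(2 + 256) - 1*122 = 431/258 - 122 = -31045/258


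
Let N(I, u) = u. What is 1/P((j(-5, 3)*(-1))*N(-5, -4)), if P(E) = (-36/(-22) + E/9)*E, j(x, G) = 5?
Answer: 99/7640 ≈ 0.012958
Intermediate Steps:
P(E) = E*(18/11 + E/9) (P(E) = (-36*(-1/22) + E*(⅑))*E = (18/11 + E/9)*E = E*(18/11 + E/9))
1/P((j(-5, 3)*(-1))*N(-5, -4)) = 1/(((5*(-1))*(-4))*(162 + 11*((5*(-1))*(-4)))/99) = 1/((-5*(-4))*(162 + 11*(-5*(-4)))/99) = 1/((1/99)*20*(162 + 11*20)) = 1/((1/99)*20*(162 + 220)) = 1/((1/99)*20*382) = 1/(7640/99) = 99/7640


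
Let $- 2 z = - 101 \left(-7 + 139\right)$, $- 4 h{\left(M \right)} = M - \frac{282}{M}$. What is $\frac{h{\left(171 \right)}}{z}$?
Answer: $- \frac{9653}{1519848} \approx -0.0063513$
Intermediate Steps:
$h{\left(M \right)} = - \frac{M}{4} + \frac{141}{2 M}$ ($h{\left(M \right)} = - \frac{M - \frac{282}{M}}{4} = - \frac{M}{4} + \frac{141}{2 M}$)
$z = 6666$ ($z = - \frac{\left(-101\right) \left(-7 + 139\right)}{2} = - \frac{\left(-101\right) 132}{2} = \left(- \frac{1}{2}\right) \left(-13332\right) = 6666$)
$\frac{h{\left(171 \right)}}{z} = \frac{\frac{1}{4} \cdot \frac{1}{171} \left(282 - 171^{2}\right)}{6666} = \frac{1}{4} \cdot \frac{1}{171} \left(282 - 29241\right) \frac{1}{6666} = \frac{1}{4} \cdot \frac{1}{171} \left(-28959\right) \frac{1}{6666} = \left(- \frac{9653}{228}\right) \frac{1}{6666} = - \frac{9653}{1519848}$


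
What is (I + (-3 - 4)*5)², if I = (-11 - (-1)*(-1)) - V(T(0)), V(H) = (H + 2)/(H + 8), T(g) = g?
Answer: 35721/16 ≈ 2232.6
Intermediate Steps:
V(H) = (2 + H)/(8 + H)
I = -49/4 (I = (-11 - (-1)*(-1)) - (2 + 0)/(8 + 0) = (-11 - 1*1) - 2/8 = (-11 - 1) - 2/8 = -12 - 1*¼ = -12 - ¼ = -49/4 ≈ -12.250)
(I + (-3 - 4)*5)² = (-49/4 + (-3 - 4)*5)² = (-49/4 - 7*5)² = (-49/4 - 35)² = (-189/4)² = 35721/16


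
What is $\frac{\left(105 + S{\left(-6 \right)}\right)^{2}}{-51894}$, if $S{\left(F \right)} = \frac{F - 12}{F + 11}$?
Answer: $- \frac{28561}{144150} \approx -0.19813$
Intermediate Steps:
$S{\left(F \right)} = \frac{-12 + F}{11 + F}$
$\frac{\left(105 + S{\left(-6 \right)}\right)^{2}}{-51894} = \frac{\left(105 + \frac{-12 - 6}{11 - 6}\right)^{2}}{-51894} = \left(105 + \frac{1}{5} \left(-18\right)\right)^{2} \left(- \frac{1}{51894}\right) = \left(105 - \frac{18}{5}\right)^{2} \left(- \frac{1}{51894}\right) = \left(\frac{507}{5}\right)^{2} \left(- \frac{1}{51894}\right) = \frac{257049}{25} \left(- \frac{1}{51894}\right) = - \frac{28561}{144150}$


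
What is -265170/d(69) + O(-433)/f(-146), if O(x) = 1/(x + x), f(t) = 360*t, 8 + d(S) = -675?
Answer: 12069732283883/31088083680 ≈ 388.24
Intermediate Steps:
d(S) = -683 (d(S) = -8 - 675 = -683)
O(x) = 1/(2*x)
-265170/d(69) + O(-433)/f(-146) = -265170/(-683) + ((½)/(-433))/((360*(-146))) = -265170*(-1/683) + ((½)*(-1/433))/(-52560) = 265170/683 - 1/866*(-1/52560) = 265170/683 + 1/45516960 = 12069732283883/31088083680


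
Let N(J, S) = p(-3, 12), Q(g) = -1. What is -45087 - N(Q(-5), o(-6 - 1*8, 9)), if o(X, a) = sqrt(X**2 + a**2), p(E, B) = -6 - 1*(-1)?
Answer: -45082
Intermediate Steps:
p(E, B) = -5 (p(E, B) = -6 + 1 = -5)
N(J, S) = -5
-45087 - N(Q(-5), o(-6 - 1*8, 9)) = -45087 - 1*(-5) = -45087 + 5 = -45082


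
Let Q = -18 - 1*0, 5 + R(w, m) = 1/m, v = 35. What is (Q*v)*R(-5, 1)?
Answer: 2520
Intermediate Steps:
R(w, m) = -5 + 1/m
Q = -18 (Q = -18 + 0 = -18)
(Q*v)*R(-5, 1) = (-18*35)*(-5 + 1/1) = -630*(-5 + 1) = -630*(-4) = 2520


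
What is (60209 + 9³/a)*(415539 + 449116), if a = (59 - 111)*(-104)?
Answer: 281541180069655/5408 ≈ 5.2060e+10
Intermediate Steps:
a = 5408 (a = -52*(-104) = 5408)
(60209 + 9³/a)*(415539 + 449116) = (60209 + 9³/5408)*(415539 + 449116) = (60209 + 729*(1/5408))*864655 = (60209 + 729/5408)*864655 = (325611001/5408)*864655 = 281541180069655/5408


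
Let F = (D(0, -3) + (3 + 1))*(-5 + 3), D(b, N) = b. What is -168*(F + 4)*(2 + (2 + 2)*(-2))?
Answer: -4032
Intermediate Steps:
F = -8 (F = (0 + (3 + 1))*(-5 + 3) = (0 + 4)*(-2) = 4*(-2) = -8)
-168*(F + 4)*(2 + (2 + 2)*(-2)) = -168*(-8 + 4)*(2 + (2 + 2)*(-2)) = -(-672)*(2 + 4*(-2)) = -(-672)*(2 - 8) = -(-672)*(-6) = -168*24 = -4032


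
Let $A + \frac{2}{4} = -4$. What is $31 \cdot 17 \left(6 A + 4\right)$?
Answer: $-12121$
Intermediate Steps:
$A = - \frac{9}{2}$ ($A = - \frac{1}{2} - 4 = - \frac{9}{2} \approx -4.5$)
$31 \cdot 17 \left(6 A + 4\right) = 31 \cdot 17 \left(6 \left(- \frac{9}{2}\right) + 4\right) = 527 \left(-27 + 4\right) = 527 \left(-23\right) = -12121$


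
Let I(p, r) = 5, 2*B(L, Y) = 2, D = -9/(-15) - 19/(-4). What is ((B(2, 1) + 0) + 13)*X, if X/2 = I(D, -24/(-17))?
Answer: 140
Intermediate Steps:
D = 107/20 (D = -9*(-1/15) - 19*(-1/4) = 3/5 + 19/4 = 107/20 ≈ 5.3500)
B(L, Y) = 1 (B(L, Y) = (1/2)*2 = 1)
X = 10 (X = 2*5 = 10)
((B(2, 1) + 0) + 13)*X = ((1 + 0) + 13)*10 = (1 + 13)*10 = 14*10 = 140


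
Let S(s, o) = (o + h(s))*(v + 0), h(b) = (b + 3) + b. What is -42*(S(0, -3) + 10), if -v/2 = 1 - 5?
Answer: -420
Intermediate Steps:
v = 8 (v = -2*(1 - 5) = -2*(-4) = 8)
h(b) = 3 + 2*b (h(b) = (3 + b) + b = 3 + 2*b)
S(s, o) = 24 + 8*o + 16*s (S(s, o) = (o + (3 + 2*s))*(8 + 0) = (3 + o + 2*s)*8 = 24 + 8*o + 16*s)
-42*(S(0, -3) + 10) = -42*((24 + 8*(-3) + 16*0) + 10) = -42*((24 - 24 + 0) + 10) = -42*(0 + 10) = -42*10 = -420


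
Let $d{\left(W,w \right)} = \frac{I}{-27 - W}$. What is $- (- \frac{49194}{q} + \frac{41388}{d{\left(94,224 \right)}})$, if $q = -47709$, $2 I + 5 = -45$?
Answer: $- \frac{8849089666}{44175} \approx -2.0032 \cdot 10^{5}$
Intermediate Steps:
$I = -25$ ($I = - \frac{5}{2} + \frac{1}{2} \left(-45\right) = - \frac{5}{2} - \frac{45}{2} = -25$)
$d{\left(W,w \right)} = - \frac{25}{-27 - W}$
$- (- \frac{49194}{q} + \frac{41388}{d{\left(94,224 \right)}}) = - (- \frac{49194}{-47709} + \frac{41388}{25 \frac{1}{27 + 94}}) = - (\left(-49194\right) \left(- \frac{1}{47709}\right) + \frac{41388}{25 \cdot \frac{1}{121}}) = - (\frac{1822}{1767} + \frac{41388}{25 \cdot \frac{1}{121}}) = - (\frac{1822}{1767} + \frac{41388}{\frac{25}{121}}) = - (\frac{1822}{1767} + 41388 \cdot \frac{121}{25}) = - (\frac{1822}{1767} + \frac{5007948}{25}) = \left(-1\right) \frac{8849089666}{44175} = - \frac{8849089666}{44175}$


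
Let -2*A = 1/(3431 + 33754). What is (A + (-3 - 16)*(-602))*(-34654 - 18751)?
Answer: -9085729194179/14874 ≈ -6.1085e+8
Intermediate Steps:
A = -1/74370 (A = -1/(2*(3431 + 33754)) = -1/2/37185 = -1/2*1/37185 = -1/74370 ≈ -1.3446e-5)
(A + (-3 - 16)*(-602))*(-34654 - 18751) = (-1/74370 + (-3 - 16)*(-602))*(-34654 - 18751) = (-1/74370 - 19*(-602))*(-53405) = (-1/74370 + 11438)*(-53405) = (850644059/74370)*(-53405) = -9085729194179/14874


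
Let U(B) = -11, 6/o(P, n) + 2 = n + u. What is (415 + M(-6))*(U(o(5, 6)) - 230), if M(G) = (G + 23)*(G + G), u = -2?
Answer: -50851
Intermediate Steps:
o(P, n) = 6/(-4 + n) (o(P, n) = 6/(-2 + (n - 2)) = 6/(-2 + (-2 + n)) = 6/(-4 + n))
M(G) = 2*G*(23 + G) (M(G) = (23 + G)*(2*G) = 2*G*(23 + G))
(415 + M(-6))*(U(o(5, 6)) - 230) = (415 + 2*(-6)*(23 - 6))*(-11 - 230) = (415 + 2*(-6)*17)*(-241) = (415 - 204)*(-241) = 211*(-241) = -50851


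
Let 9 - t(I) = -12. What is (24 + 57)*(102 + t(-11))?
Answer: 9963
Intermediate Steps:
t(I) = 21 (t(I) = 9 - 1*(-12) = 9 + 12 = 21)
(24 + 57)*(102 + t(-11)) = (24 + 57)*(102 + 21) = 81*123 = 9963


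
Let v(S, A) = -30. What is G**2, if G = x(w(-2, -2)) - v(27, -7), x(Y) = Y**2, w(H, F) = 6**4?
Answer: 2821210685316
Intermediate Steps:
w(H, F) = 1296
G = 1679646 (G = 1296**2 - 1*(-30) = 1679616 + 30 = 1679646)
G**2 = 1679646**2 = 2821210685316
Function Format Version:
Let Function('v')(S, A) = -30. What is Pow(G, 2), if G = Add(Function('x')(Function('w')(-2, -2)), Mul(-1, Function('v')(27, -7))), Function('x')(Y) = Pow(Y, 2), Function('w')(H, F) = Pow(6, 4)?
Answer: 2821210685316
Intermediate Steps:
Function('w')(H, F) = 1296
G = 1679646 (G = Add(Pow(1296, 2), Mul(-1, -30)) = Add(1679616, 30) = 1679646)
Pow(G, 2) = Pow(1679646, 2) = 2821210685316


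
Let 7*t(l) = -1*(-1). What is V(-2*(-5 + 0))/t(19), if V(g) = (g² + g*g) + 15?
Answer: 1505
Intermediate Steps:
V(g) = 15 + 2*g² (V(g) = (g² + g²) + 15 = 2*g² + 15 = 15 + 2*g²)
t(l) = ⅐ (t(l) = (-1*(-1))/7 = (⅐)*1 = ⅐)
V(-2*(-5 + 0))/t(19) = (15 + 2*(-2*(-5 + 0))²)/(⅐) = (15 + 2*(-2*(-5))²)*7 = (15 + 2*10²)*7 = (15 + 2*100)*7 = (15 + 200)*7 = 215*7 = 1505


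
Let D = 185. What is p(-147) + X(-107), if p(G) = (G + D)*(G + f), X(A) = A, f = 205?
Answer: 2097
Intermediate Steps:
p(G) = (185 + G)*(205 + G) (p(G) = (G + 185)*(G + 205) = (185 + G)*(205 + G))
p(-147) + X(-107) = (37925 + (-147)² + 390*(-147)) - 107 = (37925 + 21609 - 57330) - 107 = 2204 - 107 = 2097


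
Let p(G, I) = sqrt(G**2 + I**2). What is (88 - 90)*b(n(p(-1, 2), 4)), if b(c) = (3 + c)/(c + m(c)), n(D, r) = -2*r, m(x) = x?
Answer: -5/8 ≈ -0.62500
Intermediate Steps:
b(c) = (3 + c)/(2*c) (b(c) = (3 + c)/(c + c) = (3 + c)/((2*c)) = (3 + c)*(1/(2*c)) = (3 + c)/(2*c))
(88 - 90)*b(n(p(-1, 2), 4)) = (88 - 90)*((3 - 2*4)/(2*((-2*4)))) = -(3 - 8)/(-8) = -(-1)*(-5)/8 = -2*5/16 = -5/8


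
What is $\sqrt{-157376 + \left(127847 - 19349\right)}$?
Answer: $i \sqrt{48878} \approx 221.08 i$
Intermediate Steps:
$\sqrt{-157376 + \left(127847 - 19349\right)} = \sqrt{-157376 + 108498} = \sqrt{-48878} = i \sqrt{48878}$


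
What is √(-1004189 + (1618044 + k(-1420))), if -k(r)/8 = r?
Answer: √625215 ≈ 790.71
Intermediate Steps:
k(r) = -8*r
√(-1004189 + (1618044 + k(-1420))) = √(-1004189 + (1618044 - 8*(-1420))) = √(-1004189 + (1618044 + 11360)) = √(-1004189 + 1629404) = √625215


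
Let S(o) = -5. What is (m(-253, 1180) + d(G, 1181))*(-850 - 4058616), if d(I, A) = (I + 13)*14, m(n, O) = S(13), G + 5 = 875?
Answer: -50162821362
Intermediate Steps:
G = 870 (G = -5 + 875 = 870)
m(n, O) = -5
d(I, A) = 182 + 14*I (d(I, A) = (13 + I)*14 = 182 + 14*I)
(m(-253, 1180) + d(G, 1181))*(-850 - 4058616) = (-5 + (182 + 14*870))*(-850 - 4058616) = (-5 + (182 + 12180))*(-4059466) = (-5 + 12362)*(-4059466) = 12357*(-4059466) = -50162821362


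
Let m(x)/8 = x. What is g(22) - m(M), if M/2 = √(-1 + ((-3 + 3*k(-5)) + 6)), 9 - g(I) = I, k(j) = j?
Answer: -13 - 16*I*√13 ≈ -13.0 - 57.689*I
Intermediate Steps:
g(I) = 9 - I
M = 2*I*√13 (M = 2*√(-1 + ((-3 + 3*(-5)) + 6)) = 2*√(-1 + ((-3 - 15) + 6)) = 2*√(-1 + (-18 + 6)) = 2*√(-1 - 12) = 2*√(-13) = 2*(I*√13) = 2*I*√13 ≈ 7.2111*I)
m(x) = 8*x
g(22) - m(M) = (9 - 1*22) - 8*2*I*√13 = (9 - 22) - 16*I*√13 = -13 - 16*I*√13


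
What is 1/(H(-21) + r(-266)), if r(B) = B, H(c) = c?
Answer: -1/287 ≈ -0.0034843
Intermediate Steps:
1/(H(-21) + r(-266)) = 1/(-21 - 266) = 1/(-287) = -1/287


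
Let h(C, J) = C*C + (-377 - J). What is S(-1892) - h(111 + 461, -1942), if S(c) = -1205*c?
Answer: 1951111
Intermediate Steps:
h(C, J) = -377 + C² - J (h(C, J) = C² + (-377 - J) = -377 + C² - J)
S(-1892) - h(111 + 461, -1942) = -1205*(-1892) - (-377 + (111 + 461)² - 1*(-1942)) = 2279860 - (-377 + 572² + 1942) = 2279860 - (-377 + 327184 + 1942) = 2279860 - 1*328749 = 2279860 - 328749 = 1951111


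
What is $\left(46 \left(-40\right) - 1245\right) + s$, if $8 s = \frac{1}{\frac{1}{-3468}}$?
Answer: $- \frac{7037}{2} \approx -3518.5$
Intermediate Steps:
$s = - \frac{867}{2}$ ($s = \frac{1}{8 \frac{1}{-3468}} = \frac{1}{8 \left(- \frac{1}{3468}\right)} = \frac{1}{8} \left(-3468\right) = - \frac{867}{2} \approx -433.5$)
$\left(46 \left(-40\right) - 1245\right) + s = \left(46 \left(-40\right) - 1245\right) - \frac{867}{2} = \left(-1840 - 1245\right) - \frac{867}{2} = -3085 - \frac{867}{2} = - \frac{7037}{2}$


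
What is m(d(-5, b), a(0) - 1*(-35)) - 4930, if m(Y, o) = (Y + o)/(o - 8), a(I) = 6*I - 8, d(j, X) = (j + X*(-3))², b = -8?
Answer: -93282/19 ≈ -4909.6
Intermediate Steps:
d(j, X) = (j - 3*X)²
a(I) = -8 + 6*I
m(Y, o) = (Y + o)/(-8 + o)
m(d(-5, b), a(0) - 1*(-35)) - 4930 = ((-1*(-5) + 3*(-8))² + ((-8 + 6*0) - 1*(-35)))/(-8 + ((-8 + 6*0) - 1*(-35))) - 4930 = ((5 - 24)² + ((-8 + 0) + 35))/(-8 + ((-8 + 0) + 35)) - 4930 = ((-19)² + (-8 + 35))/(-8 + (-8 + 35)) - 4930 = (361 + 27)/(-8 + 27) - 4930 = 388/19 - 4930 = -93282/19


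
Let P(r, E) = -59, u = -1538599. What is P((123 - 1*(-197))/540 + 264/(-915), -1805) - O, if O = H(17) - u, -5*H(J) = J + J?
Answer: -7693256/5 ≈ -1.5387e+6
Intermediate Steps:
H(J) = -2*J/5 (H(J) = -(J + J)/5 = -2*J/5)
O = 7692961/5 (O = -2/5*17 - 1*(-1538599) = -34/5 + 1538599 = 7692961/5 ≈ 1.5386e+6)
P((123 - 1*(-197))/540 + 264/(-915), -1805) - O = -59 - 1*7692961/5 = -59 - 7692961/5 = -7693256/5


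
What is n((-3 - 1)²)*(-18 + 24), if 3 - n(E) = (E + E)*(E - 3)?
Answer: -2478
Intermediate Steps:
n(E) = 3 - 2*E*(-3 + E) (n(E) = 3 - (E + E)*(E - 3) = 3 - 2*E*(-3 + E))
n((-3 - 1)²)*(-18 + 24) = (3 - 2*(-3 - 1)⁴ + 6*(-3 - 1)²)*(-18 + 24) = (3 - 2*((-4)²)² + 6*(-4)²)*6 = (3 - 2*16² + 6*16)*6 = (3 - 2*256 + 96)*6 = (3 - 512 + 96)*6 = -413*6 = -2478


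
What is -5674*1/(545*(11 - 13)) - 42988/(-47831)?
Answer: 159125007/26067895 ≈ 6.1042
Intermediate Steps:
-5674*1/(545*(11 - 13)) - 42988/(-47831) = -5674/((-2*545)) - 42988*(-1/47831) = -5674/(-1090) + 42988/47831 = -5674*(-1/1090) + 42988/47831 = 2837/545 + 42988/47831 = 159125007/26067895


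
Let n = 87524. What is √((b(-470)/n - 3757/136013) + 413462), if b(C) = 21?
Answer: 3*√1627602042282248308528033/5952200906 ≈ 643.01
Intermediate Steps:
√((b(-470)/n - 3757/136013) + 413462) = √((21/87524 - 3757/136013) + 413462) = √(-325971395/11904401812 + 413462) = √(4922017456021749/11904401812) = 3*√1627602042282248308528033/5952200906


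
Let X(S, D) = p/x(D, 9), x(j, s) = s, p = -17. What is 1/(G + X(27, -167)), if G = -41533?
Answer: -9/373814 ≈ -2.4076e-5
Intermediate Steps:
X(S, D) = -17/9
1/(G + X(27, -167)) = 1/(-41533 - 17/9) = 1/(-373814/9) = -9/373814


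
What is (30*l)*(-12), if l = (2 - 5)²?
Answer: -3240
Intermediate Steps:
l = 9 (l = (-3)² = 9)
(30*l)*(-12) = (30*9)*(-12) = 270*(-12) = -3240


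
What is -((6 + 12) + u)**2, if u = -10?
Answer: -64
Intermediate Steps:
-((6 + 12) + u)**2 = -((6 + 12) - 10)**2 = -(18 - 10)**2 = -1*8**2 = -1*64 = -64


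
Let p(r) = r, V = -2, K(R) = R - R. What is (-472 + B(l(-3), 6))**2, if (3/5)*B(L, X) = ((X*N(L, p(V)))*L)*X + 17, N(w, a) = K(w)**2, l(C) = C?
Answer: 1771561/9 ≈ 1.9684e+5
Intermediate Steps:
K(R) = 0
N(w, a) = 0 (N(w, a) = 0**2 = 0)
B(L, X) = 85/3 (B(L, X) = 5*(((X*0)*L)*X + 17)/3 = 5*((0*L)*X + 17)/3 = 5*(0*X + 17)/3 = 5*(0 + 17)/3 = (5/3)*17 = 85/3)
(-472 + B(l(-3), 6))**2 = (-472 + 85/3)**2 = (-1331/3)**2 = 1771561/9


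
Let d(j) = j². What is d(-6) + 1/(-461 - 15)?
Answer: 17135/476 ≈ 35.998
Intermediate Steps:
d(-6) + 1/(-461 - 15) = (-6)² + 1/(-461 - 15) = 36 + 1/(-476) = 36 - 1/476 = 17135/476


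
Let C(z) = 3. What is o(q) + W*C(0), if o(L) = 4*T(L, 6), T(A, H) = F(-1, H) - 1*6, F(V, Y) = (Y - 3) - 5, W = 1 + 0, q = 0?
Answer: -29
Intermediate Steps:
W = 1
F(V, Y) = -8 + Y (F(V, Y) = (-3 + Y) - 5 = -8 + Y)
T(A, H) = -14 + H (T(A, H) = (-8 + H) - 1*6 = (-8 + H) - 6 = -14 + H)
o(L) = -32 (o(L) = 4*(-14 + 6) = 4*(-8) = -32)
o(q) + W*C(0) = -32 + 1*3 = -32 + 3 = -29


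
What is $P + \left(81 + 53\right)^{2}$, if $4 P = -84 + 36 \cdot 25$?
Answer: $18160$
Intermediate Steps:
$P = 204$ ($P = \frac{-84 + 36 \cdot 25}{4} = \frac{-84 + 900}{4} = \frac{1}{4} \cdot 816 = 204$)
$P + \left(81 + 53\right)^{2} = 204 + \left(81 + 53\right)^{2} = 204 + 134^{2} = 204 + 17956 = 18160$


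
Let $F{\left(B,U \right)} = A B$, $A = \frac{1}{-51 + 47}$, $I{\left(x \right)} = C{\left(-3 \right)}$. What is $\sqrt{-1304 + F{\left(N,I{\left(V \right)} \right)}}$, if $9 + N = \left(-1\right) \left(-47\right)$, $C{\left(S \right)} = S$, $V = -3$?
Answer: $\frac{i \sqrt{5254}}{2} \approx 36.242 i$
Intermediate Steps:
$I{\left(x \right)} = -3$
$A = - \frac{1}{4}$ ($A = \frac{1}{-4} = - \frac{1}{4} \approx -0.25$)
$N = 38$ ($N = -9 - -47 = -9 + 47 = 38$)
$F{\left(B,U \right)} = - \frac{B}{4}$
$\sqrt{-1304 + F{\left(N,I{\left(V \right)} \right)}} = \sqrt{-1304 - \frac{19}{2}} = \sqrt{- \frac{2627}{2}} = \frac{i \sqrt{5254}}{2}$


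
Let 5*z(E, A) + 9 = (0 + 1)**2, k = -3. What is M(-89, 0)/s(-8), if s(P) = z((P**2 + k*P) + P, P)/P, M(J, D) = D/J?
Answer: 0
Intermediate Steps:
z(E, A) = -8/5 (z(E, A) = -9/5 + (0 + 1)**2/5 = -9/5 + (1/5)*1**2 = -9/5 + (1/5)*1 = -9/5 + 1/5 = -8/5)
s(P) = -8/(5*P)
M(-89, 0)/s(-8) = (0/(-89))/((-8/5/(-8))) = (0*(-1/89))/((-8/5*(-1/8))) = 0/(1/5) = 0*5 = 0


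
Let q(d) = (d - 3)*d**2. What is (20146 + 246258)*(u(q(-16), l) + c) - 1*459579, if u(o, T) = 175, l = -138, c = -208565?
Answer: -55516389139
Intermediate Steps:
q(d) = d**2*(-3 + d) (q(d) = (-3 + d)*d**2 = d**2*(-3 + d))
(20146 + 246258)*(u(q(-16), l) + c) - 1*459579 = (20146 + 246258)*(175 - 208565) - 1*459579 = 266404*(-208390) - 459579 = -55515929560 - 459579 = -55516389139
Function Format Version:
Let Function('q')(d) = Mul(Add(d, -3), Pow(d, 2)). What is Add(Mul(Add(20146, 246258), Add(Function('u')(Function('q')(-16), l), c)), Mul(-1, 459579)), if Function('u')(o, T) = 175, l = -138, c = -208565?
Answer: -55516389139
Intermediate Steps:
Function('q')(d) = Mul(Pow(d, 2), Add(-3, d)) (Function('q')(d) = Mul(Add(-3, d), Pow(d, 2)) = Mul(Pow(d, 2), Add(-3, d)))
Add(Mul(Add(20146, 246258), Add(Function('u')(Function('q')(-16), l), c)), Mul(-1, 459579)) = Add(Mul(Add(20146, 246258), Add(175, -208565)), Mul(-1, 459579)) = Add(Mul(266404, -208390), -459579) = Add(-55515929560, -459579) = -55516389139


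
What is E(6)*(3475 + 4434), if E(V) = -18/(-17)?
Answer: 142362/17 ≈ 8374.2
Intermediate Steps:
E(V) = 18/17 (E(V) = -18*(-1/17) = 18/17)
E(6)*(3475 + 4434) = 18*(3475 + 4434)/17 = (18/17)*7909 = 142362/17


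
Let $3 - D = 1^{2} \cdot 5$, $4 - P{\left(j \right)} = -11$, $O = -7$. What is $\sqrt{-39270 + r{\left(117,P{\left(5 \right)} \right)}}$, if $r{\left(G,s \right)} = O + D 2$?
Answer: $i \sqrt{39281} \approx 198.19 i$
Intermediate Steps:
$P{\left(j \right)} = 15$ ($P{\left(j \right)} = 4 - -11 = 4 + 11 = 15$)
$D = -2$ ($D = 3 - 1^{2} \cdot 5 = 3 - 1 \cdot 5 = 3 - 5 = -2$)
$r{\left(G,s \right)} = -11$ ($r{\left(G,s \right)} = -7 - 4 = -11$)
$\sqrt{-39270 + r{\left(117,P{\left(5 \right)} \right)}} = \sqrt{-39270 - 11} = \sqrt{-39281} = i \sqrt{39281}$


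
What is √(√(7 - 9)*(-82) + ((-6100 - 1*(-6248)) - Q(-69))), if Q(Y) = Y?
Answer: √(217 - 82*I*√2) ≈ 15.216 - 3.8107*I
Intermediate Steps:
√(√(7 - 9)*(-82) + ((-6100 - 1*(-6248)) - Q(-69))) = √(√(7 - 9)*(-82) + ((-6100 - 1*(-6248)) - 1*(-69))) = √(√(-2)*(-82) + ((-6100 + 6248) + 69)) = √((I*√2)*(-82) + (148 + 69)) = √(-82*I*√2 + 217) = √(217 - 82*I*√2)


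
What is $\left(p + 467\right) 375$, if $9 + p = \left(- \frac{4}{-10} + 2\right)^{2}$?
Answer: $173910$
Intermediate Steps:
$p = - \frac{81}{25}$ ($p = -9 + \left(- \frac{4}{-10} + 2\right)^{2} = -9 + \left(\left(-4\right) \left(- \frac{1}{10}\right) + 2\right)^{2} = -9 + \left(\frac{2}{5} + 2\right)^{2} = -9 + \left(\frac{12}{5}\right)^{2} = -9 + \frac{144}{25} = - \frac{81}{25} \approx -3.24$)
$\left(p + 467\right) 375 = \left(- \frac{81}{25} + 467\right) 375 = \frac{11594}{25} \cdot 375 = 173910$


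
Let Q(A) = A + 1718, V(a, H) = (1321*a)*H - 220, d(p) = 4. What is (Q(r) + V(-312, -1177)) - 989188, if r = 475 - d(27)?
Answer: 484115685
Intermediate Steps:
V(a, H) = -220 + 1321*H*a (V(a, H) = 1321*H*a - 220 = -220 + 1321*H*a)
r = 471 (r = 475 - 1*4 = 475 - 4 = 471)
Q(A) = 1718 + A
(Q(r) + V(-312, -1177)) - 989188 = ((1718 + 471) + (-220 + 1321*(-1177)*(-312))) - 989188 = (2189 + (-220 + 485102904)) - 989188 = (2189 + 485102684) - 989188 = 485104873 - 989188 = 484115685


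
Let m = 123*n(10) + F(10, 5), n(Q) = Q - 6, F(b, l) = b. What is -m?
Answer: -502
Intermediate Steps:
n(Q) = -6 + Q
m = 502 (m = 123*(-6 + 10) + 10 = 123*4 + 10 = 492 + 10 = 502)
-m = -1*502 = -502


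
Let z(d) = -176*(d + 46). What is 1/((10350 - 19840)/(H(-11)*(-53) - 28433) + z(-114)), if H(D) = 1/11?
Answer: 156408/1871943139 ≈ 8.3554e-5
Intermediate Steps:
H(D) = 1/11
z(d) = -8096 - 176*d (z(d) = -176*(46 + d) = -8096 - 176*d)
1/((10350 - 19840)/(H(-11)*(-53) - 28433) + z(-114)) = 1/((10350 - 19840)/((1/11)*(-53) - 28433) + (-8096 - 176*(-114))) = 1/(-9490/(-53/11 - 28433) + (-8096 + 20064)) = 1/(-9490/(-312816/11) + 11968) = 1/(-9490*(-11/312816) + 11968) = 1/(52195/156408 + 11968) = 1/(1871943139/156408) = 156408/1871943139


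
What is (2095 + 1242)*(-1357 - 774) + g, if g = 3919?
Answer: -7107228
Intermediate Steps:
(2095 + 1242)*(-1357 - 774) + g = (2095 + 1242)*(-1357 - 774) + 3919 = 3337*(-2131) + 3919 = -7111147 + 3919 = -7107228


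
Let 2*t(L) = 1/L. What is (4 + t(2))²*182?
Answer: 26299/8 ≈ 3287.4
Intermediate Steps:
t(L) = 1/(2*L) (t(L) = (1/L)/2 = 1/(2*L))
(4 + t(2))²*182 = (4 + (½)/2)²*182 = (4 + (½)*(½))²*182 = (4 + ¼)²*182 = (17/4)²*182 = (289/16)*182 = 26299/8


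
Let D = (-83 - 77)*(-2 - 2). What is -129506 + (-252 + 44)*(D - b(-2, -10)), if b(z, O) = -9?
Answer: -264498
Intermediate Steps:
D = 640 (D = -160*(-4) = 640)
-129506 + (-252 + 44)*(D - b(-2, -10)) = -129506 + (-252 + 44)*(640 - 1*(-9)) = -129506 - 208*(640 + 9) = -129506 - 208*649 = -129506 - 134992 = -264498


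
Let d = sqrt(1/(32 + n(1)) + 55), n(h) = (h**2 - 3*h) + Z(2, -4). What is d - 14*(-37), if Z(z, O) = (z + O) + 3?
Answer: 518 + sqrt(52886)/31 ≈ 525.42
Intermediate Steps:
Z(z, O) = 3 + O + z (Z(z, O) = (O + z) + 3 = 3 + O + z)
n(h) = 1 + h**2 - 3*h (n(h) = (h**2 - 3*h) + (3 - 4 + 2) = (h**2 - 3*h) + 1 = 1 + h**2 - 3*h)
d = sqrt(52886)/31 (d = sqrt(1/(32 + (1 + 1**2 - 3*1)) + 55) = sqrt(1/(32 + (1 + 1 - 3)) + 55) = sqrt(1/(32 - 1) + 55) = sqrt(1/31 + 55) = sqrt(1706/31) = sqrt(52886)/31 ≈ 7.4184)
d - 14*(-37) = sqrt(52886)/31 - 14*(-37) = sqrt(52886)/31 + 518 = 518 + sqrt(52886)/31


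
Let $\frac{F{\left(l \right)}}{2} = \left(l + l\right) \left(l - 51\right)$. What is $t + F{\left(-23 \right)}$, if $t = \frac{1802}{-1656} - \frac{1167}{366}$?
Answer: $\frac{343642457}{50508} \approx 6803.7$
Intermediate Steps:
$F{\left(l \right)} = 4 l \left(-51 + l\right)$ ($F{\left(l \right)} = 2 \left(l + l\right) \left(l - 51\right) = 2 \cdot 2 l \left(-51 + l\right) = 4 l \left(-51 + l\right)$)
$t = - \frac{216007}{50508}$ ($t = 1802 \left(- \frac{1}{1656}\right) - \frac{389}{122} = - \frac{901}{828} - \frac{389}{122} = - \frac{216007}{50508} \approx -4.2767$)
$t + F{\left(-23 \right)} = - \frac{216007}{50508} + 4 \left(-23\right) \left(-51 - 23\right) = - \frac{216007}{50508} + 4 \left(-23\right) \left(-74\right) = - \frac{216007}{50508} + 6808 = \frac{343642457}{50508}$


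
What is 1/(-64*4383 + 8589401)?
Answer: 1/8308889 ≈ 1.2035e-7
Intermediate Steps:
1/(-64*4383 + 8589401) = 1/(-1*280512 + 8589401) = 1/(-280512 + 8589401) = 1/8308889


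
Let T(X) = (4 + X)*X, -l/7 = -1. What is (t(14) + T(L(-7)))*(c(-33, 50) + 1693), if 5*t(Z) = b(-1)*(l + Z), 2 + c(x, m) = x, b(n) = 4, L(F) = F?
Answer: 313362/5 ≈ 62672.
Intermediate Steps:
l = 7 (l = -7*(-1) = 7)
c(x, m) = -2 + x
T(X) = X*(4 + X)
t(Z) = 28/5 + 4*Z/5 (t(Z) = (4*(7 + Z))/5 = (28 + 4*Z)/5 = 28/5 + 4*Z/5)
(t(14) + T(L(-7)))*(c(-33, 50) + 1693) = ((28/5 + (⅘)*14) - 7*(4 - 7))*((-2 - 33) + 1693) = ((28/5 + 56/5) - 7*(-3))*(-35 + 1693) = (84/5 + 21)*1658 = (189/5)*1658 = 313362/5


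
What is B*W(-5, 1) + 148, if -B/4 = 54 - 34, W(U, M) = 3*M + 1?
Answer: -172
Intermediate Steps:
W(U, M) = 1 + 3*M
B = -80 (B = -4*(54 - 34) = -4*20 = -80)
B*W(-5, 1) + 148 = -80*(1 + 3*1) + 148 = -80*(1 + 3) + 148 = -80*4 + 148 = -320 + 148 = -172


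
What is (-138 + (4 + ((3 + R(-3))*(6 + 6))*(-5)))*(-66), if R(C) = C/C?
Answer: 24684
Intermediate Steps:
R(C) = 1
(-138 + (4 + ((3 + R(-3))*(6 + 6))*(-5)))*(-66) = (-138 + (4 + ((3 + 1)*(6 + 6))*(-5)))*(-66) = (-138 + (4 + (4*12)*(-5)))*(-66) = (-138 + (4 + 48*(-5)))*(-66) = (-138 + (4 - 240))*(-66) = (-138 - 236)*(-66) = -374*(-66) = 24684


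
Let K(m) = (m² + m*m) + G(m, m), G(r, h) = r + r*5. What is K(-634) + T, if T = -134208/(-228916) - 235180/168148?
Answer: 1924846243477453/2405735473 ≈ 8.0011e+5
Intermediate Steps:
G(r, h) = 6*r (G(r, h) = r + 5*r = 6*r)
T = -1954353631/2405735473 (T = -134208*(-1/228916) - 235180*1/168148 = 33552/57229 - 58795/42037 = -1954353631/2405735473 ≈ -0.81237)
K(m) = 2*m² + 6*m (K(m) = (m² + m*m) + 6*m = (m² + m²) + 6*m = 2*m² + 6*m)
K(-634) + T = 2*(-634)*(3 - 634) - 1954353631/2405735473 = 2*(-634)*(-631) - 1954353631/2405735473 = 800108 - 1954353631/2405735473 = 1924846243477453/2405735473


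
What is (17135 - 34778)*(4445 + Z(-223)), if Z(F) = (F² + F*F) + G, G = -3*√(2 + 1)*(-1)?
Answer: -1833160629 - 52929*√3 ≈ -1.8333e+9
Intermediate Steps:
G = 3*√3 (G = -3*√3*(-1) = 3*√3 ≈ 5.1962)
Z(F) = 2*F² + 3*√3 (Z(F) = (F² + F*F) + 3*√3 = (F² + F²) + 3*√3 = 2*F² + 3*√3)
(17135 - 34778)*(4445 + Z(-223)) = (17135 - 34778)*(4445 + (2*(-223)² + 3*√3)) = -17643*(4445 + (2*49729 + 3*√3)) = -17643*(4445 + (99458 + 3*√3)) = -17643*(103903 + 3*√3) = -1833160629 - 52929*√3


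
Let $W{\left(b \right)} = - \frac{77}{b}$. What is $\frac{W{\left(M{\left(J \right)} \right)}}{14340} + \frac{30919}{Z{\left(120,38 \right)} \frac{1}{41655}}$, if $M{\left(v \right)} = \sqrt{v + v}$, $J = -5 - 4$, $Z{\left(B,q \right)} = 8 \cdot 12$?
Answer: $\frac{429310315}{32} + \frac{77 i \sqrt{2}}{86040} \approx 1.3416 \cdot 10^{7} + 0.0012656 i$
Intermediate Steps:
$Z{\left(B,q \right)} = 96$
$J = -9$ ($J = -5 - 4 = -9$)
$M{\left(v \right)} = \sqrt{2} \sqrt{v}$ ($M{\left(v \right)} = \sqrt{2 v} = \sqrt{2} \sqrt{v}$)
$\frac{W{\left(M{\left(J \right)} \right)}}{14340} + \frac{30919}{Z{\left(120,38 \right)} \frac{1}{41655}} = \frac{\left(-77\right) \frac{1}{\sqrt{2} \sqrt{-9}}}{14340} + \frac{30919}{96 \cdot \frac{1}{41655}} = - \frac{77}{\sqrt{2} \cdot 3 i} \frac{1}{14340} + \frac{30919}{96 \cdot \frac{1}{41655}} = - \frac{77}{3 i \sqrt{2}} \cdot \frac{1}{14340} + \frac{30919}{\frac{32}{13885}} = - 77 \left(- \frac{i \sqrt{2}}{6}\right) \frac{1}{14340} + 30919 \cdot \frac{13885}{32} = \frac{77 i \sqrt{2}}{6} \cdot \frac{1}{14340} + \frac{429310315}{32} = \frac{77 i \sqrt{2}}{86040} + \frac{429310315}{32} = \frac{429310315}{32} + \frac{77 i \sqrt{2}}{86040}$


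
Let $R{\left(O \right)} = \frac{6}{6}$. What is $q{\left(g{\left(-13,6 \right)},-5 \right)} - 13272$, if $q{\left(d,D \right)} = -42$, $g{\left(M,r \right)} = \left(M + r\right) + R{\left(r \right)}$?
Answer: $-13314$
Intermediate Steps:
$R{\left(O \right)} = 1$ ($R{\left(O \right)} = 6 \cdot \frac{1}{6} = 1$)
$g{\left(M,r \right)} = 1 + M + r$ ($g{\left(M,r \right)} = \left(M + r\right) + 1 = 1 + M + r$)
$q{\left(g{\left(-13,6 \right)},-5 \right)} - 13272 = -42 - 13272 = -13314$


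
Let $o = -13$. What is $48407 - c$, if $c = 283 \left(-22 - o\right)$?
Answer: $50954$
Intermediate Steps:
$c = -2547$ ($c = 283 \left(-22 - -13\right) = 283 \left(-22 + 13\right) = 283 \left(-9\right) = -2547$)
$48407 - c = 48407 - -2547 = 48407 + 2547 = 50954$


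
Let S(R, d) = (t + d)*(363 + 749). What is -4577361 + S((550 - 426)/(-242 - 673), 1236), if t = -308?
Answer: -3545425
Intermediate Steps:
S(R, d) = -342496 + 1112*d (S(R, d) = (-308 + d)*(363 + 749) = (-308 + d)*1112 = -342496 + 1112*d)
-4577361 + S((550 - 426)/(-242 - 673), 1236) = -4577361 + (-342496 + 1112*1236) = -4577361 + (-342496 + 1374432) = -4577361 + 1031936 = -3545425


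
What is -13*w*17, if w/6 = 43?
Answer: -57018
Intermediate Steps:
w = 258 (w = 6*43 = 258)
-13*w*17 = -13*258*17 = -3354*17 = -57018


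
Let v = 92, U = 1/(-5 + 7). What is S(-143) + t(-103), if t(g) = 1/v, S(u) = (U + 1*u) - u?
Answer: 47/92 ≈ 0.51087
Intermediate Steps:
U = ½ (U = 1/2 = ½ ≈ 0.50000)
S(u) = ½ (S(u) = (½ + 1*u) - u = (½ + u) - u = ½)
t(g) = 1/92
S(-143) + t(-103) = ½ + 1/92 = 47/92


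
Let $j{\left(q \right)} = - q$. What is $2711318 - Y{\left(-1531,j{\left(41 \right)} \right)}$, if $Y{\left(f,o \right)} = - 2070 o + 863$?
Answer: $2625585$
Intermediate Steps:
$Y{\left(f,o \right)} = 863 - 2070 o$
$2711318 - Y{\left(-1531,j{\left(41 \right)} \right)} = 2711318 - \left(863 - 2070 \left(\left(-1\right) 41\right)\right) = 2711318 - \left(863 - -84870\right) = 2711318 - \left(863 + 84870\right) = 2711318 - 85733 = 2625585$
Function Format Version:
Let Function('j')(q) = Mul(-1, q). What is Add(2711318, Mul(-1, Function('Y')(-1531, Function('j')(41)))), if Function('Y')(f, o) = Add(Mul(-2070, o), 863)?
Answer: 2625585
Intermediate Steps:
Function('Y')(f, o) = Add(863, Mul(-2070, o))
Add(2711318, Mul(-1, Function('Y')(-1531, Function('j')(41)))) = Add(2711318, Mul(-1, Add(863, Mul(-2070, Mul(-1, 41))))) = Add(2711318, Mul(-1, Add(863, Mul(-2070, -41)))) = Add(2711318, Mul(-1, Add(863, 84870))) = Add(2711318, Mul(-1, 85733)) = Add(2711318, -85733) = 2625585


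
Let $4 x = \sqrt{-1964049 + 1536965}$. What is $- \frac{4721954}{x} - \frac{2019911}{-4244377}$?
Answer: $\frac{2019911}{4244377} + \frac{9443908 i \sqrt{2179}}{15253} \approx 0.4759 + 28902.0 i$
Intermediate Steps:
$x = \frac{7 i \sqrt{2179}}{2}$ ($x = \frac{\sqrt{-1964049 + 1536965}}{4} = \frac{\sqrt{-427084}}{4} = \frac{14 i \sqrt{2179}}{4} = \frac{7 i \sqrt{2179}}{2} \approx 163.38 i$)
$- \frac{4721954}{x} - \frac{2019911}{-4244377} = - \frac{4721954}{\frac{7}{2} i \sqrt{2179}} - \frac{2019911}{-4244377} = - 4721954 \left(- \frac{2 i \sqrt{2179}}{15253}\right) - - \frac{2019911}{4244377} = \frac{9443908 i \sqrt{2179}}{15253} + \frac{2019911}{4244377} = \frac{2019911}{4244377} + \frac{9443908 i \sqrt{2179}}{15253}$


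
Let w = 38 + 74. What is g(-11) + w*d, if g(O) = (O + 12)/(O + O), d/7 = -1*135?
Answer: -2328481/22 ≈ -1.0584e+5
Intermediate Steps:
d = -945 (d = 7*(-1*135) = 7*(-135) = -945)
w = 112
g(O) = (12 + O)/(2*O) (g(O) = (12 + O)/((2*O)) = (12 + O)*(1/(2*O)) = (12 + O)/(2*O))
g(-11) + w*d = (½)*(12 - 11)/(-11) + 112*(-945) = (½)*(-1/11)*1 - 105840 = -1/22 - 105840 = -2328481/22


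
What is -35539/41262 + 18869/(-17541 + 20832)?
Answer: 220537943/45264414 ≈ 4.8722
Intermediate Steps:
-35539/41262 + 18869/(-17541 + 20832) = -35539*1/41262 + 18869/3291 = -35539/41262 + 18869*(1/3291) = -35539/41262 + 18869/3291 = 220537943/45264414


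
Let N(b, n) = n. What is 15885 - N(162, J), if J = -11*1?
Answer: 15896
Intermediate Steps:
J = -11
15885 - N(162, J) = 15885 - 1*(-11) = 15885 + 11 = 15896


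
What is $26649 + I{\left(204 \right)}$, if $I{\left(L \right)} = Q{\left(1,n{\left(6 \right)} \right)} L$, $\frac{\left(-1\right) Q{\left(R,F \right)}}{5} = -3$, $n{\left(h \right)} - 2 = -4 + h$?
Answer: $29709$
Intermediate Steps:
$n{\left(h \right)} = -2 + h$ ($n{\left(h \right)} = 2 + \left(-4 + h\right) = -2 + h$)
$Q{\left(R,F \right)} = 15$ ($Q{\left(R,F \right)} = \left(-5\right) \left(-3\right) = 15$)
$I{\left(L \right)} = 15 L$
$26649 + I{\left(204 \right)} = 26649 + 15 \cdot 204 = 26649 + 3060 = 29709$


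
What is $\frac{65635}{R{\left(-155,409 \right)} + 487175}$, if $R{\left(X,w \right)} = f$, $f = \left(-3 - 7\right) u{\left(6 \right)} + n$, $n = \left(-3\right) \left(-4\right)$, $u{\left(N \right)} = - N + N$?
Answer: $\frac{65635}{487187} \approx 0.13472$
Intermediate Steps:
$u{\left(N \right)} = 0$
$n = 12$
$f = 12$ ($f = \left(-3 - 7\right) 0 + 12 = \left(-10\right) 0 + 12 = 0 + 12 = 12$)
$R{\left(X,w \right)} = 12$
$\frac{65635}{R{\left(-155,409 \right)} + 487175} = \frac{65635}{12 + 487175} = \frac{65635}{487187}$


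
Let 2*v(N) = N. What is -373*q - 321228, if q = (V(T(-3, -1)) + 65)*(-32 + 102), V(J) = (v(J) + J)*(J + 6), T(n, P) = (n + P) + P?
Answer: -1822553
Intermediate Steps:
v(N) = N/2
T(n, P) = n + 2*P (T(n, P) = (P + n) + P = n + 2*P)
V(J) = 3*J*(6 + J)/2 (V(J) = (J/2 + J)*(J + 6) = (3*J/2)*(6 + J) = 3*J*(6 + J)/2)
q = 4025 (q = (3*(-3 + 2*(-1))*(6 + (-3 + 2*(-1)))/2 + 65)*(-32 + 102) = (3*(-3 - 2)*(6 + (-3 - 2))/2 + 65)*70 = ((3/2)*(-5)*(6 - 5) + 65)*70 = ((3/2)*(-5)*1 + 65)*70 = (-15/2 + 65)*70 = (115/2)*70 = 4025)
-373*q - 321228 = -373*4025 - 321228 = -1501325 - 321228 = -1822553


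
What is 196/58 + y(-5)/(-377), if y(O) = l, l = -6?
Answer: 1280/377 ≈ 3.3952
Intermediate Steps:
y(O) = -6
196/58 + y(-5)/(-377) = 196/58 - 6/(-377) = 196*(1/58) - 6*(-1/377) = 98/29 + 6/377 = 1280/377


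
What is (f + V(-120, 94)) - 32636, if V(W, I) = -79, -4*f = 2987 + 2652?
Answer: -136499/4 ≈ -34125.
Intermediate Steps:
f = -5639/4 (f = -(2987 + 2652)/4 = -¼*5639 = -5639/4 ≈ -1409.8)
(f + V(-120, 94)) - 32636 = (-5639/4 - 79) - 32636 = -5955/4 - 32636 = -136499/4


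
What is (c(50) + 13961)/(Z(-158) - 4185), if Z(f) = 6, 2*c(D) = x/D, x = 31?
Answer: -465377/139300 ≈ -3.3408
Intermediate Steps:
c(D) = 31/(2*D) (c(D) = (31/D)/2 = 31/(2*D))
(c(50) + 13961)/(Z(-158) - 4185) = ((31/2)/50 + 13961)/(6 - 4185) = ((31/2)*(1/50) + 13961)/(-4179) = (31/100 + 13961)*(-1/4179) = (1396131/100)*(-1/4179) = -465377/139300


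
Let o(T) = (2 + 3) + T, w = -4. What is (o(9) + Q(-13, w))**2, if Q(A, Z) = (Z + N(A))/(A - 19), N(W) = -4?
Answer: 3249/16 ≈ 203.06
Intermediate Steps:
o(T) = 5 + T
Q(A, Z) = (-4 + Z)/(-19 + A) (Q(A, Z) = (Z - 4)/(A - 19) = (-4 + Z)/(-19 + A))
(o(9) + Q(-13, w))**2 = ((5 + 9) + (-4 - 4)/(-19 - 13))**2 = (14 - 8/(-32))**2 = (14 - 1/32*(-8))**2 = (14 + 1/4)**2 = (57/4)**2 = 3249/16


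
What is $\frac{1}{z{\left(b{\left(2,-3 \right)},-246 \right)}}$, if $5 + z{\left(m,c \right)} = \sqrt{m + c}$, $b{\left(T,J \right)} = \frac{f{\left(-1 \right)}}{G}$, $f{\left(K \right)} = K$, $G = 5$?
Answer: $- \frac{25}{1356} - \frac{i \sqrt{6155}}{1356} \approx -0.018437 - 0.057857 i$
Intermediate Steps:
$b{\left(T,J \right)} = - \frac{1}{5}$
$z{\left(m,c \right)} = -5 + \sqrt{c + m}$ ($z{\left(m,c \right)} = -5 + \sqrt{m + c} = -5 + \sqrt{c + m}$)
$\frac{1}{z{\left(b{\left(2,-3 \right)},-246 \right)}} = \frac{1}{-5 + \sqrt{-246 - \frac{1}{5}}} = \frac{1}{-5 + \sqrt{- \frac{1231}{5}}} = \frac{1}{-5 + \frac{i \sqrt{6155}}{5}}$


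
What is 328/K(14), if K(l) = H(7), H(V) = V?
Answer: 328/7 ≈ 46.857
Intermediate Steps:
K(l) = 7
328/K(14) = 328/7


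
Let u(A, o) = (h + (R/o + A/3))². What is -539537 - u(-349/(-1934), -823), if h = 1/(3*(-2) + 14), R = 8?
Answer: -196832296513571652961/364817028833856 ≈ -5.3954e+5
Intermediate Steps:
h = ⅛ (h = 1/(-6 + 14) = 1/8 = ⅛ ≈ 0.12500)
u(A, o) = (⅛ + 8/o + A/3)² (u(A, o) = (⅛ + (8/o + A/3))² = (⅛ + 8/o + A/3)²)
-539537 - u(-349/(-1934), -823) = -539537 - (192 + 3*(-823) + 8*(-349/(-1934))*(-823))²/(576*(-823)²) = -539537 - (192 - 2469 + 8*(-349*(-1/1934))*(-823))²/(576*677329) = -539537 - (192 - 2469 + 8*(349/1934)*(-823))²/(576*677329) = -539537 - (192 - 2469 - 1148908/967)²/(576*677329) = -539537 - (-3350767/967)²/(576*677329) = -539537 - 11227639488289/(576*677329*935089) = -539537 - 1*11227639488289/364817028833856 = -539537 - 11227639488289/364817028833856 = -196832296513571652961/364817028833856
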